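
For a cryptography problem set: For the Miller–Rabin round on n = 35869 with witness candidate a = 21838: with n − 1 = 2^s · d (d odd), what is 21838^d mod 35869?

n − 1 = 35868 = 2^2 · 8967, so s = 2 and d = 8967.
21838^8967 mod 35869 = 35868.

35868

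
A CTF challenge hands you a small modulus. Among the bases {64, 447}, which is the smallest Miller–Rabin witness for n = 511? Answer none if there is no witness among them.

n − 1 = 510 = 2^1 · 255, so s = 1 and d = 255.
Base 64: x_0 = 64^255 mod 511 = 1. x_0 = 1, so 64 is not a witness.
Base 447: x_0 = 447^255 mod 511 = 510. x_0 = 510 ≡ −1, so 447 is not a witness.
No listed base is a witness for 511.

none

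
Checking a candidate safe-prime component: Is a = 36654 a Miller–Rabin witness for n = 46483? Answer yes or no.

yes

n − 1 = 46482 = 2^1 · 23241, so s = 1 and d = 23241.
x_0 = 36654^23241 mod 46483 = 18598.
x_0 ∉ {1, 46482} and s = 1, so 36654 is a Miller–Rabin witness and 46483 is composite.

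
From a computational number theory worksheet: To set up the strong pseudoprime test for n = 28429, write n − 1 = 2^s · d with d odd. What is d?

7107

Halving: 28428 → 14214 → 7107; 7107 is odd.
So 28428 = 2^2 · 7107.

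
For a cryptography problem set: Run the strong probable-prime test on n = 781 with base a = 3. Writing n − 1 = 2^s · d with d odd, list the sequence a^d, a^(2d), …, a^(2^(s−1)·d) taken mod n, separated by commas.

n − 1 = 780 = 2^2 · 195, so s = 2 and d = 195.
x_0 = 3^195 mod 781 = 529.
x_1 = 529^2 mod 781 = 243.

529, 243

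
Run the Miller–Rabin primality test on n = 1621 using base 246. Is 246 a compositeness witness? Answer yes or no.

n − 1 = 1620 = 2^2 · 405, so s = 2 and d = 405.
Repeated squaring mod 1621: 246^1 ≡ 246, 246^2 ≡ 539, 246^4 ≡ 362, 246^8 ≡ 1364, 246^16 ≡ 1209, 246^32 ≡ 1160, 246^64 ≡ 170, 246^128 ≡ 1343, 246^256 ≡ 1097.
405 = 256 + 128 + 16 + 4 + 1, so 246^405 ≡ 1097·1343·1209·362·246 ≡ 1620 (mod 1621).
x_0 = 246^405 mod 1621 = 1620.
x_0 = 1620 ≡ −1, so 246 is not a witness.

no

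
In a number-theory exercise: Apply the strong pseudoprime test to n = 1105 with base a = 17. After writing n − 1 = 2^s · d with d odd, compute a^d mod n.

n − 1 = 1104 = 2^4 · 69, so s = 4 and d = 69.
Repeated squaring mod 1105: 17^1 ≡ 17, 17^2 ≡ 289, 17^4 ≡ 646, 17^8 ≡ 731, 17^16 ≡ 646, 17^32 ≡ 731, 17^64 ≡ 646.
69 = 64 + 4 + 1, so 17^69 ≡ 646·646·17 ≡ 272 (mod 1105).

272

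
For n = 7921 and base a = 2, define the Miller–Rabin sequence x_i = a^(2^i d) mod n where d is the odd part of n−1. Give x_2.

4095

n − 1 = 7920 = 2^4 · 495, so s = 4 and d = 495.
x_0 = 2^495 mod 7921 = 4985.
x_1 = 4985^2 mod 7921 = 2048.
x_2 = 2048^2 mod 7921 = 4095.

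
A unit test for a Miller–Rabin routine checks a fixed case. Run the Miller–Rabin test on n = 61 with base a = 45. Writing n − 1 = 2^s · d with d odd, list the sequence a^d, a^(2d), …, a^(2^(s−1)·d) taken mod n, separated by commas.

n − 1 = 60 = 2^2 · 15, so s = 2 and d = 15.
x_0 = 45^15 mod 61 = 60.
x_1 = 60^2 mod 61 = 1.

60, 1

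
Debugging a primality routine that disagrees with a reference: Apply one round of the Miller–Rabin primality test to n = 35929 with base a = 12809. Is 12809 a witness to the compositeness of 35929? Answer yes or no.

no

n − 1 = 35928 = 2^3 · 4491, so s = 3 and d = 4491.
x_0 = 12809^4491 mod 35929 = 35928.
x_0 = 35928 ≡ −1, so 12809 is not a witness.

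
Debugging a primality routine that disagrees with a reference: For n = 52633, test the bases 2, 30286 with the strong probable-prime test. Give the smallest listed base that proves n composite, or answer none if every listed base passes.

n − 1 = 52632 = 2^3 · 6579, so s = 3 and d = 6579.
Base 2: x_0 = 2^6579 mod 52633 = 1. x_0 = 1, so 2 is not a witness.
Base 30286: x_0 = 30286^6579 mod 52633 = 1. x_0 = 1, so 30286 is not a witness.
No listed base is a witness for 52633.

none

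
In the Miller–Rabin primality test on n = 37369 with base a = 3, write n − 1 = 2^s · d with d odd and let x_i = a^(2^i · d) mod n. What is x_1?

37368

n − 1 = 37368 = 2^3 · 4671, so s = 3 and d = 4671.
x_0 = 3^4671 mod 37369 = 23256.
x_1 = 23256^2 mod 37369 = 37368.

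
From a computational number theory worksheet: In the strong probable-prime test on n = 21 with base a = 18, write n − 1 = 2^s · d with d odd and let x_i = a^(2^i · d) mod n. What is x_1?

n − 1 = 20 = 2^2 · 5, so s = 2 and d = 5.
x_0 = 18^5 mod 21 = 9.
x_1 = 9^2 mod 21 = 18.

18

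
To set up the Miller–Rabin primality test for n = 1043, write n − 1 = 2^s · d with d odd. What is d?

Halving: 1042 → 521; 521 is odd.
So 1042 = 2^1 · 521.

521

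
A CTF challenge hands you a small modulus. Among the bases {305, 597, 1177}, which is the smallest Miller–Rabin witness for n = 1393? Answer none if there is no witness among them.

597

n − 1 = 1392 = 2^4 · 87, so s = 4 and d = 87.
Base 305: x_0 = 305^87 mod 1393 = 1. x_0 = 1, so 305 is not a witness.
Base 597: x_0 = 597^87 mod 1393 = 995. x_0 is neither 1 nor 1392, so continue squaring. x_1 = 995^2 mod 1393 = 995. x_2 = 995^2 mod 1393 = 995. x_3 = 995^2 mod 1393 = 995. Reached i = s−1 = 3 without hitting −1: 597 is a Miller–Rabin witness and 1393 is composite.
Base 1177: x_0 = 1177^87 mod 1393 = 1212. x_0 is neither 1 nor 1392, so continue squaring. x_1 = 1212^2 mod 1393 = 722. x_2 = 722^2 mod 1393 = 302. x_3 = 302^2 mod 1393 = 659. Reached i = s−1 = 3 without hitting −1: 1177 is a Miller–Rabin witness and 1393 is composite.
The smallest witness among the given bases is 597.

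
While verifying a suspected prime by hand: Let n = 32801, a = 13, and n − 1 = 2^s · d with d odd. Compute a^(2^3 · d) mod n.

16727

n − 1 = 32800 = 2^5 · 1025, so s = 5 and d = 1025.
Repeated squaring mod 32801: 13^1 ≡ 13, 13^2 ≡ 169, 13^4 ≡ 28561, 13^8 ≡ 2652, 13^16 ≡ 13690, 13^32 ≡ 23987, 13^64 ≡ 13828, 13^128 ≡ 16555, 13^256 ≡ 15670, 13^512 ≡ 614, 13^1024 ≡ 16185.
1025 = 1024 + 1, so 13^1025 ≡ 16185·13 ≡ 13599 (mod 32801).
x_0 = 13599.
x_1 = 13599^2 mod 32801 = 763.
x_2 = 763^2 mod 32801 = 24552.
x_3 = 24552^2 mod 32801 = 16727.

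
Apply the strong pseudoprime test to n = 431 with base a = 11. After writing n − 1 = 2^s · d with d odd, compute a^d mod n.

n − 1 = 430 = 2^1 · 215, so s = 1 and d = 215.
By repeated squaring, 11^215 ≡ 1 (mod 431).

1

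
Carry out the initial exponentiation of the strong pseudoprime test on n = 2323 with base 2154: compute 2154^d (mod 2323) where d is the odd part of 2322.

1620

n − 1 = 2322 = 2^1 · 1161, so s = 1 and d = 1161.
Repeated squaring mod 2323: 2154^1 ≡ 2154, 2154^2 ≡ 685, 2154^4 ≡ 2302, 2154^8 ≡ 441, 2154^16 ≡ 1672, 2154^32 ≡ 1015, 2154^64 ≡ 1136, 2154^128 ≡ 1231, 2154^256 ≡ 765, 2154^512 ≡ 2152, 2154^1024 ≡ 1365.
1161 = 1024 + 128 + 8 + 1, so 2154^1161 ≡ 1365·1231·441·2154 ≡ 1620 (mod 2323).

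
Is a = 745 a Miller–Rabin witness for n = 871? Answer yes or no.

n − 1 = 870 = 2^1 · 435, so s = 1 and d = 435.
x_0 = 745^435 mod 871 = 831.
x_0 ∉ {1, 870} and s = 1, so 745 is a Miller–Rabin witness and 871 is composite.

yes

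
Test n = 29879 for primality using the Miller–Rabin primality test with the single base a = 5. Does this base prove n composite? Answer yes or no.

n − 1 = 29878 = 2^1 · 14939, so s = 1 and d = 14939.
x_0 = 5^14939 mod 29879 = 1.
x_0 = 1, so 5 is not a witness.

no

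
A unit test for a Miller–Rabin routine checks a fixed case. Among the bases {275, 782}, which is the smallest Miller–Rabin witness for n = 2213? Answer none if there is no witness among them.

none

n − 1 = 2212 = 2^2 · 553, so s = 2 and d = 553.
Base 275: x_0 = 275^553 mod 2213 = 1130. x_0 is neither 1 nor 2212, so continue squaring. x_1 = 1130^2 mod 2213 = 2212. x_1 ≡ −1, so 275 is not a witness.
Base 782: x_0 = 782^553 mod 2213 = 1130. x_0 is neither 1 nor 2212, so continue squaring. x_1 = 1130^2 mod 2213 = 2212. x_1 ≡ −1, so 782 is not a witness.
No listed base is a witness for 2213.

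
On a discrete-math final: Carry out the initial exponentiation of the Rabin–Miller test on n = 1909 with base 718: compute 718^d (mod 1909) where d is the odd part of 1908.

686

n − 1 = 1908 = 2^2 · 477, so s = 2 and d = 477.
Repeated squaring mod 1909: 718^1 ≡ 718, 718^2 ≡ 94, 718^4 ≡ 1200, 718^8 ≡ 614, 718^16 ≡ 923, 718^32 ≡ 515, 718^64 ≡ 1783, 718^128 ≡ 604, 718^256 ≡ 197.
477 = 256 + 128 + 64 + 16 + 8 + 4 + 1, so 718^477 ≡ 197·604·1783·923·614·1200·718 ≡ 686 (mod 1909).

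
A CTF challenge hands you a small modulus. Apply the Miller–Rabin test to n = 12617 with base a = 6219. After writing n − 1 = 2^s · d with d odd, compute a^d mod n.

n − 1 = 12616 = 2^3 · 1577, so s = 3 and d = 1577.
6219^1577 mod 12617 = 7243.

7243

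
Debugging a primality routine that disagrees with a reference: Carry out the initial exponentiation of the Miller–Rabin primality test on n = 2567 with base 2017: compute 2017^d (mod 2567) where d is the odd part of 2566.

n − 1 = 2566 = 2^1 · 1283, so s = 1 and d = 1283.
Repeated squaring mod 2567: 2017^1 ≡ 2017, 2017^2 ≡ 2161, 2017^4 ≡ 548, 2017^8 ≡ 2532, 2017^16 ≡ 1225, 2017^32 ≡ 1497, 2017^64 ≡ 18, 2017^128 ≡ 324, 2017^256 ≡ 2296, 2017^512 ≡ 1565, 2017^1024 ≡ 307.
1283 = 1024 + 256 + 2 + 1, so 2017^1283 ≡ 307·2296·2161·2017 ≡ 2300 (mod 2567).

2300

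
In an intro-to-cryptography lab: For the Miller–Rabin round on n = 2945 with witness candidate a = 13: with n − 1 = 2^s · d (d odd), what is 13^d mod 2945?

1667

n − 1 = 2944 = 2^7 · 23, so s = 7 and d = 23.
Repeated squaring mod 2945: 13^1 ≡ 13, 13^2 ≡ 169, 13^4 ≡ 2056, 13^8 ≡ 1061, 13^16 ≡ 731.
23 = 16 + 4 + 2 + 1, so 13^23 ≡ 731·2056·169·13 ≡ 1667 (mod 2945).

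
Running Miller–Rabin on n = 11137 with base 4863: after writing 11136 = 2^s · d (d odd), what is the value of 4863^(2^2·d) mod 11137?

4894

n − 1 = 11136 = 2^7 · 87, so s = 7 and d = 87.
x_0 = 4863^87 mod 11137 = 10814.
x_1 = 10814^2 mod 11137 = 4096.
x_2 = 4096^2 mod 11137 = 4894.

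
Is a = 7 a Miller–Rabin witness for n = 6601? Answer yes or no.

yes

n − 1 = 6600 = 2^3 · 825, so s = 3 and d = 825.
By repeated squaring, 7^825 ≡ 413 (mod 6601).
x_0 = 7^825 mod 6601 = 413.
x_0 is neither 1 nor 6600, so continue squaring.
x_1 = 413^2 mod 6601 = 5544.
x_2 = 5544^2 mod 6601 = 1680.
Reached i = s−1 = 2 without hitting −1: 7 is a Miller–Rabin witness and 6601 is composite.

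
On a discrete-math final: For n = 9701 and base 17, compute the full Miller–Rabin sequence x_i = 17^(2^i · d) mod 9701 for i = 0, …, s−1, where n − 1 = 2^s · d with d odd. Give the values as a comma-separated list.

4668, 1778

n − 1 = 9700 = 2^2 · 2425, so s = 2 and d = 2425.
x_0 = 17^2425 mod 9701 = 4668.
x_1 = 4668^2 mod 9701 = 1778.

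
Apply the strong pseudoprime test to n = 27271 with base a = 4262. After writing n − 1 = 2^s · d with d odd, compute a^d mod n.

n − 1 = 27270 = 2^1 · 13635, so s = 1 and d = 13635.
4262^13635 mod 27271 = 27270.

27270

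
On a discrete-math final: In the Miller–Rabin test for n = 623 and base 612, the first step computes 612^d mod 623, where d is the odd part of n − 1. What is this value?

271

n − 1 = 622 = 2^1 · 311, so s = 1 and d = 311.
612^311 mod 623 = 271.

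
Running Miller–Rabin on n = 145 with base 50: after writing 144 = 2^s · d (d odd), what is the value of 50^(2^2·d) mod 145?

20

n − 1 = 144 = 2^4 · 9, so s = 4 and d = 9.
Repeated squaring mod 145: 50^1 ≡ 50, 50^2 ≡ 35, 50^4 ≡ 65, 50^8 ≡ 20.
9 = 8 + 1, so 50^9 ≡ 20·50 ≡ 130 (mod 145).
x_0 = 130.
x_1 = 130^2 mod 145 = 80.
x_2 = 80^2 mod 145 = 20.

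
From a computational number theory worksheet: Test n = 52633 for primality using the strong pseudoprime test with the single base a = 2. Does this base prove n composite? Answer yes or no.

no

n − 1 = 52632 = 2^3 · 6579, so s = 3 and d = 6579.
x_0 = 2^6579 mod 52633 = 1.
x_0 = 1, so 2 is not a witness.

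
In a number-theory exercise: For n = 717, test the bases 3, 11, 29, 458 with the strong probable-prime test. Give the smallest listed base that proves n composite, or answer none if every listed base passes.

n − 1 = 716 = 2^2 · 179, so s = 2 and d = 179.
Base 3: x_0 = 3^179 mod 717 = 372. x_0 is neither 1 nor 716, so continue squaring. x_1 = 372^2 mod 717 = 3. Reached i = s−1 = 1 without hitting −1: 3 is a Miller–Rabin witness and 717 is composite.
Base 11: x_0 = 11^179 mod 717 = 527. x_0 is neither 1 nor 716, so continue squaring. x_1 = 527^2 mod 717 = 250. Reached i = s−1 = 1 without hitting −1: 11 is a Miller–Rabin witness and 717 is composite.
Base 29: x_0 = 29^179 mod 717 = 422. x_0 is neither 1 nor 716, so continue squaring. x_1 = 422^2 mod 717 = 268. Reached i = s−1 = 1 without hitting −1: 29 is a Miller–Rabin witness and 717 is composite.
Base 458: x_0 = 458^179 mod 717 = 416. x_0 is neither 1 nor 716, so continue squaring. x_1 = 416^2 mod 717 = 259. Reached i = s−1 = 1 without hitting −1: 458 is a Miller–Rabin witness and 717 is composite.
The smallest witness among the given bases is 3.

3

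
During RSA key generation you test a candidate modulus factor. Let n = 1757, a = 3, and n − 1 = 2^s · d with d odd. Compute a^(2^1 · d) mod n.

1031

n − 1 = 1756 = 2^2 · 439, so s = 2 and d = 439.
x_0 = 3^439 mod 1757 = 1529.
x_1 = 1529^2 mod 1757 = 1031.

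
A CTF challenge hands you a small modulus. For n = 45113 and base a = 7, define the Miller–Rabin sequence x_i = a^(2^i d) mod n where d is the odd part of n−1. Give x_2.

43440

n − 1 = 45112 = 2^3 · 5639, so s = 3 and d = 5639.
x_0 = 7^5639 mod 45113 = 554.
x_1 = 554^2 mod 45113 = 36238.
x_2 = 36238^2 mod 45113 = 43440.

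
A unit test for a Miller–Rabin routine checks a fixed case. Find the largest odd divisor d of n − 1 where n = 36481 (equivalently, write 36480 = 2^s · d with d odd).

285

Halving: 36480 → 18240 → 9120 → 4560 → 2280 → 1140 → 570 → 285; 285 is odd.
So 36480 = 2^7 · 285.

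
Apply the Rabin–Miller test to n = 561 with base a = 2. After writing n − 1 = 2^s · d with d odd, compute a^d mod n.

n − 1 = 560 = 2^4 · 35, so s = 4 and d = 35.
2^35 mod 561 = 263.

263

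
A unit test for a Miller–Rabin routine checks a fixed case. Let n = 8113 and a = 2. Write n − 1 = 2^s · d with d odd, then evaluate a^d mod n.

n − 1 = 8112 = 2^4 · 507, so s = 4 and d = 507.
2^507 mod 8113 = 4796.

4796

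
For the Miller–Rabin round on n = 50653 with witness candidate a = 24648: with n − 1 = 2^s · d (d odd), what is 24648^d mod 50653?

n − 1 = 50652 = 2^2 · 12663, so s = 2 and d = 12663.
Repeated squaring mod 50653: 24648^1 ≡ 24648, 24648^2 ≡ 42475, 24648^4 ≡ 17724, 24648^8 ≡ 40923, 24648^16 ≡ 2443, 24648^32 ≡ 41848, 24648^64 ≡ 28935, 24648^128 ≡ 41441, 24648^256 ≡ 17169, 24648^512 ≡ 24754, 24648^1024 ≡ 11175, 24648^2048 ≡ 20980, 24648^4096 ≡ 36483, 24648^8192 ≡ 408.
12663 = 8192 + 4096 + 256 + 64 + 32 + 16 + 4 + 2 + 1, so 24648^12663 ≡ 408·36483·17169·28935·41848·2443·17724·42475·24648 ≡ 20048 (mod 50653).

20048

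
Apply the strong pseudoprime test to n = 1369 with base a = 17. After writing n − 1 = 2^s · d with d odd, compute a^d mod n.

n − 1 = 1368 = 2^3 · 171, so s = 3 and d = 171.
By repeated squaring, 17^171 ≡ 771 (mod 1369).

771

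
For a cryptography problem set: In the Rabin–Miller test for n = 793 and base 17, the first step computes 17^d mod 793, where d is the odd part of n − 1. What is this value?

480

n − 1 = 792 = 2^3 · 99, so s = 3 and d = 99.
Repeated squaring mod 793: 17^1 ≡ 17, 17^2 ≡ 289, 17^4 ≡ 256, 17^8 ≡ 510, 17^16 ≡ 789, 17^32 ≡ 16, 17^64 ≡ 256.
99 = 64 + 32 + 2 + 1, so 17^99 ≡ 256·16·289·17 ≡ 480 (mod 793).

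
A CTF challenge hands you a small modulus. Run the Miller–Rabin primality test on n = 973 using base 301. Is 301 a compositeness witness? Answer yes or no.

n − 1 = 972 = 2^2 · 243, so s = 2 and d = 243.
By repeated squaring, 301^243 ≡ 770 (mod 973).
x_0 = 301^243 mod 973 = 770.
x_0 is neither 1 nor 972, so continue squaring.
x_1 = 770^2 mod 973 = 343.
Reached i = s−1 = 1 without hitting −1: 301 is a Miller–Rabin witness and 973 is composite.

yes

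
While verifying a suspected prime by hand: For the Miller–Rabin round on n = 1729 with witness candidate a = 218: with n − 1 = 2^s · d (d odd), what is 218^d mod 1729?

1065

n − 1 = 1728 = 2^6 · 27, so s = 6 and d = 27.
218^27 mod 1729 = 1065.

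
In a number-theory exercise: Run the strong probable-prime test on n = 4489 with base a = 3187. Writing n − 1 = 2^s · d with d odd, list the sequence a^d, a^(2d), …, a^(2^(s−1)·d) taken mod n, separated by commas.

n − 1 = 4488 = 2^3 · 561, so s = 3 and d = 561.
x_0 = 3187^561 mod 4489 = 3349.
x_1 = 3349^2 mod 4489 = 2279.
x_2 = 2279^2 mod 4489 = 68.

3349, 2279, 68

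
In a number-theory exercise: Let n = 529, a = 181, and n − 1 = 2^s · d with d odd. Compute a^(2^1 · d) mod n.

300

n − 1 = 528 = 2^4 · 33, so s = 4 and d = 33.
Repeated squaring mod 529: 181^1 ≡ 181, 181^2 ≡ 492, 181^4 ≡ 311, 181^8 ≡ 443, 181^16 ≡ 519, 181^32 ≡ 100.
33 = 32 + 1, so 181^33 ≡ 100·181 ≡ 114 (mod 529).
x_0 = 114.
x_1 = 114^2 mod 529 = 300.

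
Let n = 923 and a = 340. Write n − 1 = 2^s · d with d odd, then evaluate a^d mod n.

331

n − 1 = 922 = 2^1 · 461, so s = 1 and d = 461.
340^461 mod 923 = 331.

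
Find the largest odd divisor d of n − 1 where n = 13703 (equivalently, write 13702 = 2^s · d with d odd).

Halving: 13702 → 6851; 6851 is odd.
So 13702 = 2^1 · 6851.

6851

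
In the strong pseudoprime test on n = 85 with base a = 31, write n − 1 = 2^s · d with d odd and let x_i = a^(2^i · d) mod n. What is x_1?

n − 1 = 84 = 2^2 · 21, so s = 2 and d = 21.
x_0 = 31^21 mod 85 = 46.
x_1 = 46^2 mod 85 = 76.

76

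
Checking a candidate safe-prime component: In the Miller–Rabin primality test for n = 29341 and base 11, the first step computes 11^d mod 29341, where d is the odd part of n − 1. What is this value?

n − 1 = 29340 = 2^2 · 7335, so s = 2 and d = 7335.
11^7335 mod 29341 = 1331.

1331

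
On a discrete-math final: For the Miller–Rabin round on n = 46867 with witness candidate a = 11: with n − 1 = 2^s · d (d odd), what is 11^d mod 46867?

n − 1 = 46866 = 2^1 · 23433, so s = 1 and d = 23433.
Repeated squaring mod 46867: 11^1 ≡ 11, 11^2 ≡ 121, 11^4 ≡ 14641, 11^8 ≡ 36090, 11^16 ≡ 7303, 11^32 ≡ 46030, 11^64 ≡ 44431, 11^128 ≡ 28854, 11^256 ≡ 7928, 11^512 ≡ 4537, 11^1024 ≡ 9756, 11^2048 ≡ 39526, 11^4096 ≡ 40098, 11^8192 ≡ 30302, 11^16384 ≡ 39807.
23433 = 16384 + 4096 + 2048 + 512 + 256 + 128 + 8 + 1, so 11^23433 ≡ 39807·40098·39526·4537·7928·28854·36090·11 ≡ 1 (mod 46867).

1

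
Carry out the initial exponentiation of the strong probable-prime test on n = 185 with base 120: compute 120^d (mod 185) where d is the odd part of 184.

n − 1 = 184 = 2^3 · 23, so s = 3 and d = 23.
Repeated squaring mod 185: 120^1 ≡ 120, 120^2 ≡ 155, 120^4 ≡ 160, 120^8 ≡ 70, 120^16 ≡ 90.
23 = 16 + 4 + 2 + 1, so 120^23 ≡ 90·160·155·120 ≡ 145 (mod 185).

145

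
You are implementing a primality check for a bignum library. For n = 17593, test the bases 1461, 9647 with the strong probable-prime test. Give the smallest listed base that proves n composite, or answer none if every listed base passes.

n − 1 = 17592 = 2^3 · 2199, so s = 3 and d = 2199.
Base 1461: x_0 = 1461^2199 mod 17593 = 1. x_0 = 1, so 1461 is not a witness.
Base 9647: x_0 = 9647^2199 mod 17593 = 8816. x_0 is neither 1 nor 17592, so continue squaring. x_1 = 8816^2 mod 17593 = 13575. x_2 = 13575^2 mod 17593 = 11543. Reached i = s−1 = 2 without hitting −1: 9647 is a Miller–Rabin witness and 17593 is composite.
The smallest witness among the given bases is 9647.

9647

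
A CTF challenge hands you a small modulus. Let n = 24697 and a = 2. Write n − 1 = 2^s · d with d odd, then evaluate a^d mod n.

n − 1 = 24696 = 2^3 · 3087, so s = 3 and d = 3087.
By repeated squaring, 2^3087 ≡ 6491 (mod 24697).

6491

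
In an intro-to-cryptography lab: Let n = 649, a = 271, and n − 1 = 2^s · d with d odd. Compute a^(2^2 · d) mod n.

n − 1 = 648 = 2^3 · 81, so s = 3 and d = 81.
x_0 = 271^81 mod 649 = 293.
x_1 = 293^2 mod 649 = 181.
x_2 = 181^2 mod 649 = 311.

311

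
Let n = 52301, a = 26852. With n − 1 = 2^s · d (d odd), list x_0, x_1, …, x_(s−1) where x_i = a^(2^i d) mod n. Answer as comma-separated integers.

16431, 52300

n − 1 = 52300 = 2^2 · 13075, so s = 2 and d = 13075.
x_0 = 26852^13075 mod 52301 = 16431.
x_1 = 16431^2 mod 52301 = 52300.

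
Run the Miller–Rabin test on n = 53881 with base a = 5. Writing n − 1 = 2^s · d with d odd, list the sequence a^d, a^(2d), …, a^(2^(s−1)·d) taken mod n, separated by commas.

n − 1 = 53880 = 2^3 · 6735, so s = 3 and d = 6735.
x_0 = 5^6735 mod 53881 = 15216.
x_1 = 15216^2 mod 53881 = 53880.
x_2 = 53880^2 mod 53881 = 1.

15216, 53880, 1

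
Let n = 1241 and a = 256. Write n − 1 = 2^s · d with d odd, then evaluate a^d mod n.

1004

n − 1 = 1240 = 2^3 · 155, so s = 3 and d = 155.
Repeated squaring mod 1241: 256^1 ≡ 256, 256^2 ≡ 1004, 256^4 ≡ 324, 256^8 ≡ 732, 256^16 ≡ 953, 256^32 ≡ 1038, 256^64 ≡ 256, 256^128 ≡ 1004.
155 = 128 + 16 + 8 + 2 + 1, so 256^155 ≡ 1004·953·732·1004·256 ≡ 1004 (mod 1241).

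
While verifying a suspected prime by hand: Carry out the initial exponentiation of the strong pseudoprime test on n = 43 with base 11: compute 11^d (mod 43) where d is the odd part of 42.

1

n − 1 = 42 = 2^1 · 21, so s = 1 and d = 21.
11^21 mod 43 = 1.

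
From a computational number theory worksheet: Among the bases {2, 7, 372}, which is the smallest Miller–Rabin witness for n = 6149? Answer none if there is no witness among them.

2

n − 1 = 6148 = 2^2 · 1537, so s = 2 and d = 1537.
Base 2: x_0 = 2^1537 mod 6149 = 3252. x_0 is neither 1 nor 6148, so continue squaring. x_1 = 3252^2 mod 6149 = 5373. Reached i = s−1 = 1 without hitting −1: 2 is a Miller–Rabin witness and 6149 is composite.
Base 7: x_0 = 7^1537 mod 6149 = 3361. x_0 is neither 1 nor 6148, so continue squaring. x_1 = 3361^2 mod 6149 = 608. Reached i = s−1 = 1 without hitting −1: 7 is a Miller–Rabin witness and 6149 is composite.
Base 372: x_0 = 372^1537 mod 6149 = 4415. x_0 is neither 1 nor 6148, so continue squaring. x_1 = 4415^2 mod 6149 = 6044. Reached i = s−1 = 1 without hitting −1: 372 is a Miller–Rabin witness and 6149 is composite.
The smallest witness among the given bases is 2.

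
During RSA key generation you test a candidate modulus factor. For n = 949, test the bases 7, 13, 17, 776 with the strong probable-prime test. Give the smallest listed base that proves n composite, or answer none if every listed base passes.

7

n − 1 = 948 = 2^2 · 237, so s = 2 and d = 237.
Base 7: x_0 = 7^237 mod 949 = 866. x_0 is neither 1 nor 948, so continue squaring. x_1 = 866^2 mod 949 = 246. Reached i = s−1 = 1 without hitting −1: 7 is a Miller–Rabin witness and 949 is composite.
Base 13: x_0 = 13^237 mod 949 = 468. x_0 is neither 1 nor 948, so continue squaring. x_1 = 468^2 mod 949 = 754. Reached i = s−1 = 1 without hitting −1: 13 is a Miller–Rabin witness and 949 is composite.
Base 17: x_0 = 17^237 mod 949 = 740. x_0 is neither 1 nor 948, so continue squaring. x_1 = 740^2 mod 949 = 27. Reached i = s−1 = 1 without hitting −1: 17 is a Miller–Rabin witness and 949 is composite.
Base 776: x_0 = 776^237 mod 949 = 703. x_0 is neither 1 nor 948, so continue squaring. x_1 = 703^2 mod 949 = 729. Reached i = s−1 = 1 without hitting −1: 776 is a Miller–Rabin witness and 949 is composite.
The smallest witness among the given bases is 7.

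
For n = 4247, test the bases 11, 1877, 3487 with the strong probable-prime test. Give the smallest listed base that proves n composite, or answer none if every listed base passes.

n − 1 = 4246 = 2^1 · 2123, so s = 1 and d = 2123.
Base 11: x_0 = 11^2123 mod 4247 = 3453. x_0 ∉ {1, 4246} and s = 1, so 11 is a Miller–Rabin witness and 4247 is composite.
Base 1877: x_0 = 1877^2123 mod 4247 = 3826. x_0 ∉ {1, 4246} and s = 1, so 1877 is a Miller–Rabin witness and 4247 is composite.
Base 3487: x_0 = 3487^2123 mod 4247 = 399. x_0 ∉ {1, 4246} and s = 1, so 3487 is a Miller–Rabin witness and 4247 is composite.
The smallest witness among the given bases is 11.

11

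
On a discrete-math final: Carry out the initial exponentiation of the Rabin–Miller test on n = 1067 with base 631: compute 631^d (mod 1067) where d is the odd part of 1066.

n − 1 = 1066 = 2^1 · 533, so s = 1 and d = 533.
631^533 mod 1067 = 482.

482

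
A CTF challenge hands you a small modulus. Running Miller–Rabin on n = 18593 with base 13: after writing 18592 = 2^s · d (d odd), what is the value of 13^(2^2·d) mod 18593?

n − 1 = 18592 = 2^5 · 581, so s = 5 and d = 581.
x_0 = 13^581 mod 18593 = 4481.
x_1 = 4481^2 mod 18593 = 17514.
x_2 = 17514^2 mod 18593 = 11475.

11475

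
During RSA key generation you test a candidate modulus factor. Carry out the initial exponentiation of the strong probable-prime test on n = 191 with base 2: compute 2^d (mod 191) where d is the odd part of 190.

1

n − 1 = 190 = 2^1 · 95, so s = 1 and d = 95.
2^95 mod 191 = 1.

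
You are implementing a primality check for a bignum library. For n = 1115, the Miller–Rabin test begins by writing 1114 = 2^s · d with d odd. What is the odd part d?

557

Halving: 1114 → 557; 557 is odd.
So 1114 = 2^1 · 557.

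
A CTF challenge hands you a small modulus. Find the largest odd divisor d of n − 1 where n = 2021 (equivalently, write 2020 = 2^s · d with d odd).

505

Halving: 2020 → 1010 → 505; 505 is odd.
So 2020 = 2^2 · 505.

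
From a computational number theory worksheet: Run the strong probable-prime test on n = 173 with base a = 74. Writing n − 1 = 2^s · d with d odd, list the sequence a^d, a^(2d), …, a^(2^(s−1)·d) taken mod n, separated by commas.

93, 172

n − 1 = 172 = 2^2 · 43, so s = 2 and d = 43.
x_0 = 74^43 mod 173 = 93.
x_1 = 93^2 mod 173 = 172.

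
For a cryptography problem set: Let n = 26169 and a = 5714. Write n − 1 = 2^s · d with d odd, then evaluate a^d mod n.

19805

n − 1 = 26168 = 2^3 · 3271, so s = 3 and d = 3271.
Repeated squaring mod 26169: 5714^1 ≡ 5714, 5714^2 ≡ 17053, 5714^4 ≡ 14881, 5714^8 ≡ 2083, 5714^16 ≡ 21004, 5714^32 ≡ 11014, 5714^64 ≡ 14881, 5714^128 ≡ 2083, 5714^256 ≡ 21004, 5714^512 ≡ 11014, 5714^1024 ≡ 14881, 5714^2048 ≡ 2083.
3271 = 2048 + 1024 + 128 + 64 + 4 + 2 + 1, so 5714^3271 ≡ 2083·14881·2083·14881·14881·17053·5714 ≡ 19805 (mod 26169).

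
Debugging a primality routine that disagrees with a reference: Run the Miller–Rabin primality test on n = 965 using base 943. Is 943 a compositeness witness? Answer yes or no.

yes

n − 1 = 964 = 2^2 · 241, so s = 2 and d = 241.
x_0 = 943^241 mod 965 = 238.
x_0 is neither 1 nor 964, so continue squaring.
x_1 = 238^2 mod 965 = 674.
Reached i = s−1 = 1 without hitting −1: 943 is a Miller–Rabin witness and 965 is composite.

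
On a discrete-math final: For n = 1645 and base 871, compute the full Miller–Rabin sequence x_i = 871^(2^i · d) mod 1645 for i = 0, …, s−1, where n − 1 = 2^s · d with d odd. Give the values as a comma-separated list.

1231, 316

n − 1 = 1644 = 2^2 · 411, so s = 2 and d = 411.
x_0 = 871^411 mod 1645 = 1231.
x_1 = 1231^2 mod 1645 = 316.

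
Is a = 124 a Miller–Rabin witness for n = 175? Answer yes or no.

no

n − 1 = 174 = 2^1 · 87, so s = 1 and d = 87.
x_0 = 124^87 mod 175 = 174.
x_0 = 174 ≡ −1, so 124 is not a witness.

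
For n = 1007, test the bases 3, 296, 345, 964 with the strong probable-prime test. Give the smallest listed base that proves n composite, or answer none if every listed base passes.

n − 1 = 1006 = 2^1 · 503, so s = 1 and d = 503.
Base 3: x_0 = 3^503 mod 1007 = 298. x_0 ∉ {1, 1006} and s = 1, so 3 is a Miller–Rabin witness and 1007 is composite.
Base 296: x_0 = 296^503 mod 1007 = 140. x_0 ∉ {1, 1006} and s = 1, so 296 is a Miller–Rabin witness and 1007 is composite.
Base 345: x_0 = 345^503 mod 1007 = 374. x_0 ∉ {1, 1006} and s = 1, so 345 is a Miller–Rabin witness and 1007 is composite.
Base 964: x_0 = 964^503 mod 1007 = 452. x_0 ∉ {1, 1006} and s = 1, so 964 is a Miller–Rabin witness and 1007 is composite.
The smallest witness among the given bases is 3.

3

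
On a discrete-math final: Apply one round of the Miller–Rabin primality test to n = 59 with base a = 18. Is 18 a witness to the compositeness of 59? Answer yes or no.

n − 1 = 58 = 2^1 · 29, so s = 1 and d = 29.
x_0 = 18^29 mod 59 = 58.
x_0 = 58 ≡ −1, so 18 is not a witness.

no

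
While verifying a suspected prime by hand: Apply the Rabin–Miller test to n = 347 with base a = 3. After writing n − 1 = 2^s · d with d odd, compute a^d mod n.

1

n − 1 = 346 = 2^1 · 173, so s = 1 and d = 173.
3^173 mod 347 = 1.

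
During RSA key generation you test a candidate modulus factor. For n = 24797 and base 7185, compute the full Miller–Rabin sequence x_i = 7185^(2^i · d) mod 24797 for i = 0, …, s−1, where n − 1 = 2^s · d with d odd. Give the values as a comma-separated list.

n − 1 = 24796 = 2^2 · 6199, so s = 2 and d = 6199.
x_0 = 7185^6199 mod 24797 = 23545.
x_1 = 23545^2 mod 24797 = 5293.

23545, 5293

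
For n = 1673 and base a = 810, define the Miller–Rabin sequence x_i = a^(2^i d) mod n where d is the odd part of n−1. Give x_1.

1654

n − 1 = 1672 = 2^3 · 209, so s = 3 and d = 209.
x_0 = 810^209 mod 1673 = 409.
x_1 = 409^2 mod 1673 = 1654.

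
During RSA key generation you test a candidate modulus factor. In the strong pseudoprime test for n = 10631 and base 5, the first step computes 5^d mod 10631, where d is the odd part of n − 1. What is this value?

n − 1 = 10630 = 2^1 · 5315, so s = 1 and d = 5315.
5^5315 mod 10631 = 1.

1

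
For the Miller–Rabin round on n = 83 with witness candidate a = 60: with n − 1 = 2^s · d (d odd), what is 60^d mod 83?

82

n − 1 = 82 = 2^1 · 41, so s = 1 and d = 41.
60^41 mod 83 = 82.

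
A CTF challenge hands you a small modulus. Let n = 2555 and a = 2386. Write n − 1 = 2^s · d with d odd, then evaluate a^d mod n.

n − 1 = 2554 = 2^1 · 1277, so s = 1 and d = 1277.
2386^1277 mod 2555 = 1441.

1441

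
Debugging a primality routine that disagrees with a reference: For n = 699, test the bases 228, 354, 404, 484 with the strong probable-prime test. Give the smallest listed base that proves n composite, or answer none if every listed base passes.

n − 1 = 698 = 2^1 · 349, so s = 1 and d = 349.
Base 228: x_0 = 228^349 mod 699 = 471. x_0 ∉ {1, 698} and s = 1, so 228 is a Miller–Rabin witness and 699 is composite.
Base 354: x_0 = 354^349 mod 699 = 354. x_0 ∉ {1, 698} and s = 1, so 354 is a Miller–Rabin witness and 699 is composite.
Base 404: x_0 = 404^349 mod 699 = 404. x_0 ∉ {1, 698} and s = 1, so 404 is a Miller–Rabin witness and 699 is composite.
Base 484: x_0 = 484^349 mod 699 = 484. x_0 ∉ {1, 698} and s = 1, so 484 is a Miller–Rabin witness and 699 is composite.
The smallest witness among the given bases is 228.

228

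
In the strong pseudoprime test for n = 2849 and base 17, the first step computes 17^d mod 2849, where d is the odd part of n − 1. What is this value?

n − 1 = 2848 = 2^5 · 89, so s = 5 and d = 89.
Repeated squaring mod 2849: 17^1 ≡ 17, 17^2 ≡ 289, 17^4 ≡ 900, 17^8 ≡ 884, 17^16 ≡ 830, 17^32 ≡ 2291, 17^64 ≡ 823.
89 = 64 + 16 + 8 + 1, so 17^89 ≡ 823·830·884·17 ≡ 2455 (mod 2849).

2455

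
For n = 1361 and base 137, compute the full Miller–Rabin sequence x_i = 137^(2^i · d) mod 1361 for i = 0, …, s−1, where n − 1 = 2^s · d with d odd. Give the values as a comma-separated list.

n − 1 = 1360 = 2^4 · 85, so s = 4 and d = 85.
x_0 = 137^85 mod 1361 = 1360.
x_1 = 1360^2 mod 1361 = 1.
x_2 = 1^2 mod 1361 = 1.
x_3 = 1^2 mod 1361 = 1.

1360, 1, 1, 1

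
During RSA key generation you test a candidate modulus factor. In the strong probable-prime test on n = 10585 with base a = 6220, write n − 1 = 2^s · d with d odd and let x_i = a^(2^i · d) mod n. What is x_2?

n − 1 = 10584 = 2^3 · 1323, so s = 3 and d = 1323.
Repeated squaring mod 10585: 6220^1 ≡ 6220, 6220^2 ≡ 225, 6220^4 ≡ 8285, 6220^8 ≡ 8085, 6220^16 ≡ 4850, 6220^32 ≡ 2630, 6220^64 ≡ 4895, 6220^128 ≡ 7170, 6220^256 ≡ 8140, 6220^512 ≡ 8085, 6220^1024 ≡ 4850.
1323 = 1024 + 256 + 32 + 8 + 2 + 1, so 6220^1323 ≡ 4850·8140·2630·8085·225·6220 ≡ 1085 (mod 10585).
x_0 = 1085.
x_1 = 1085^2 mod 10585 = 2290.
x_2 = 2290^2 mod 10585 = 4525.

4525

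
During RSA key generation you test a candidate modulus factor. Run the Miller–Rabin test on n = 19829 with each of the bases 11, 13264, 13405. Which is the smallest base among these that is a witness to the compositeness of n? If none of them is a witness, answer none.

11

n − 1 = 19828 = 2^2 · 4957, so s = 2 and d = 4957.
Base 11: x_0 = 11^4957 mod 19829 = 14957. x_0 is neither 1 nor 19828, so continue squaring. x_1 = 14957^2 mod 19829 = 1071. Reached i = s−1 = 1 without hitting −1: 11 is a Miller–Rabin witness and 19829 is composite.
Base 13264: x_0 = 13264^4957 mod 19829 = 3251. x_0 is neither 1 nor 19828, so continue squaring. x_1 = 3251^2 mod 19829 = 144. Reached i = s−1 = 1 without hitting −1: 13264 is a Miller–Rabin witness and 19829 is composite.
Base 13405: x_0 = 13405^4957 mod 19829 = 15198. x_0 is neither 1 nor 19828, so continue squaring. x_1 = 15198^2 mod 19829 = 11012. Reached i = s−1 = 1 without hitting −1: 13405 is a Miller–Rabin witness and 19829 is composite.
The smallest witness among the given bases is 11.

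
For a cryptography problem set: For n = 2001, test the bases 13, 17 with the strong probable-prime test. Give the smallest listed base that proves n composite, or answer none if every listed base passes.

n − 1 = 2000 = 2^4 · 125, so s = 4 and d = 125.
Base 13: x_0 = 13^125 mod 2001 = 1720. x_0 is neither 1 nor 2000, so continue squaring. x_1 = 1720^2 mod 2001 = 922. x_2 = 922^2 mod 2001 = 1660. x_3 = 1660^2 mod 2001 = 223. Reached i = s−1 = 3 without hitting −1: 13 is a Miller–Rabin witness and 2001 is composite.
Base 17: x_0 = 17^125 mod 2001 = 452. x_0 is neither 1 nor 2000, so continue squaring. x_1 = 452^2 mod 2001 = 202. x_2 = 202^2 mod 2001 = 784. x_3 = 784^2 mod 2001 = 349. Reached i = s−1 = 3 without hitting −1: 17 is a Miller–Rabin witness and 2001 is composite.
The smallest witness among the given bases is 13.

13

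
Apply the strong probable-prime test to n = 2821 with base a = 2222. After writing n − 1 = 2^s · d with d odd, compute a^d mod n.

2820

n − 1 = 2820 = 2^2 · 705, so s = 2 and d = 705.
Repeated squaring mod 2821: 2222^1 ≡ 2222, 2222^2 ≡ 534, 2222^4 ≡ 235, 2222^8 ≡ 1626, 2222^16 ≡ 599, 2222^32 ≡ 534, 2222^64 ≡ 235, 2222^128 ≡ 1626, 2222^256 ≡ 599, 2222^512 ≡ 534.
705 = 512 + 128 + 64 + 1, so 2222^705 ≡ 534·1626·235·2222 ≡ 2820 (mod 2821).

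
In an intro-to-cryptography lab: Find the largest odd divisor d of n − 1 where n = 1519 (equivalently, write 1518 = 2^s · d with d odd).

Halving: 1518 → 759; 759 is odd.
So 1518 = 2^1 · 759.

759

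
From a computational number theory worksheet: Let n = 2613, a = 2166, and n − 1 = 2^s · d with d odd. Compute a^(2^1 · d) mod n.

n − 1 = 2612 = 2^2 · 653, so s = 2 and d = 653.
x_0 = 2166^653 mod 2613 = 1230.
x_1 = 1230^2 mod 2613 = 2586.

2586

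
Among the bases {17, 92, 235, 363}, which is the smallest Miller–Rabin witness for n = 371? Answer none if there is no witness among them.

17

n − 1 = 370 = 2^1 · 185, so s = 1 and d = 185.
Base 17: x_0 = 17^185 mod 371 = 355. x_0 ∉ {1, 370} and s = 1, so 17 is a Miller–Rabin witness and 371 is composite.
Base 92: x_0 = 92^185 mod 371 = 253. x_0 ∉ {1, 370} and s = 1, so 92 is a Miller–Rabin witness and 371 is composite.
Base 235: x_0 = 235^185 mod 371 = 23. x_0 ∉ {1, 370} and s = 1, so 235 is a Miller–Rabin witness and 371 is composite.
Base 363: x_0 = 363^185 mod 371 = 300. x_0 ∉ {1, 370} and s = 1, so 363 is a Miller–Rabin witness and 371 is composite.
The smallest witness among the given bases is 17.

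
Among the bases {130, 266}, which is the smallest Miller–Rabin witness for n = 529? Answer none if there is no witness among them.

none

n − 1 = 528 = 2^4 · 33, so s = 4 and d = 33.
Base 130: x_0 = 130^33 mod 529 = 528. x_0 = 528 ≡ −1, so 130 is not a witness.
Base 266: x_0 = 266^33 mod 529 = 1. x_0 = 1, so 266 is not a witness.
No listed base is a witness for 529.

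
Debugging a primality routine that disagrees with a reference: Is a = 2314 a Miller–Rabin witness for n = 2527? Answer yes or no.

n − 1 = 2526 = 2^1 · 1263, so s = 1 and d = 1263.
Repeated squaring mod 2527: 2314^1 ≡ 2314, 2314^2 ≡ 2410, 2314^4 ≡ 1054, 2314^8 ≡ 1563, 2314^16 ≡ 1887, 2314^32 ≡ 226, 2314^64 ≡ 536, 2314^128 ≡ 1745, 2314^256 ≡ 2517, 2314^512 ≡ 100, 2314^1024 ≡ 2419.
1263 = 1024 + 128 + 64 + 32 + 8 + 4 + 2 + 1, so 2314^1263 ≡ 2419·1745·536·226·1563·1054·2410·2314 ≡ 981 (mod 2527).
x_0 = 2314^1263 mod 2527 = 981.
x_0 ∉ {1, 2526} and s = 1, so 2314 is a Miller–Rabin witness and 2527 is composite.

yes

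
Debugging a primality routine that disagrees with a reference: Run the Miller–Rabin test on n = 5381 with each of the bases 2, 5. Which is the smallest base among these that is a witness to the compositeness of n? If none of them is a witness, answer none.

none

n − 1 = 5380 = 2^2 · 1345, so s = 2 and d = 1345.
Base 2: x_0 = 2^1345 mod 5381 = 1739. x_0 is neither 1 nor 5380, so continue squaring. x_1 = 1739^2 mod 5381 = 5380. x_1 ≡ −1, so 2 is not a witness.
Base 5: x_0 = 5^1345 mod 5381 = 5380. x_0 = 5380 ≡ −1, so 5 is not a witness.
No listed base is a witness for 5381.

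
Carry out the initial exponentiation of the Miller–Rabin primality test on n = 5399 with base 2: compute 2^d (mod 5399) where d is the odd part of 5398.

1

n − 1 = 5398 = 2^1 · 2699, so s = 1 and d = 2699.
2^2699 mod 5399 = 1.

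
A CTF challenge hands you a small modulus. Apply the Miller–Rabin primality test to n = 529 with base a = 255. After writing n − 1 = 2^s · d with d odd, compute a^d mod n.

n − 1 = 528 = 2^4 · 33, so s = 4 and d = 33.
By repeated squaring, 255^33 ≡ 1 (mod 529).

1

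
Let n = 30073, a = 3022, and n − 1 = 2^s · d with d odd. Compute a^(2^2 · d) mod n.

n − 1 = 30072 = 2^3 · 3759, so s = 3 and d = 3759.
x_0 = 3022^3759 mod 30073 = 24620.
x_1 = 24620^2 mod 30073 = 23085.
x_2 = 23085^2 mod 30073 = 23665.

23665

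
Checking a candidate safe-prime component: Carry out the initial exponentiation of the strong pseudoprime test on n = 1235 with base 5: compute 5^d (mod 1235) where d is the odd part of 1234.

655

n − 1 = 1234 = 2^1 · 617, so s = 1 and d = 617.
Repeated squaring mod 1235: 5^1 ≡ 5, 5^2 ≡ 25, 5^4 ≡ 625, 5^8 ≡ 365, 5^16 ≡ 1080, 5^32 ≡ 560, 5^64 ≡ 1145, 5^128 ≡ 690, 5^256 ≡ 625, 5^512 ≡ 365.
617 = 512 + 64 + 32 + 8 + 1, so 5^617 ≡ 365·1145·560·365·5 ≡ 655 (mod 1235).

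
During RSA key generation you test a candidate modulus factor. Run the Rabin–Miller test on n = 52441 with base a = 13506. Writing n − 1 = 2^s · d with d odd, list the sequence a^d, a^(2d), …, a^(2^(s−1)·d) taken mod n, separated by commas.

43969, 35496, 18550

n − 1 = 52440 = 2^3 · 6555, so s = 3 and d = 6555.
x_0 = 13506^6555 mod 52441 = 43969.
x_1 = 43969^2 mod 52441 = 35496.
x_2 = 35496^2 mod 52441 = 18550.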